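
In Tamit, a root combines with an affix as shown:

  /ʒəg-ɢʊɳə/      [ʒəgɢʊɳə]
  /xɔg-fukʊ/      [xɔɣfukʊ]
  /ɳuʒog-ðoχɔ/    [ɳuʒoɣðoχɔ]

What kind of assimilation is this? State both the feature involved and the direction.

regressive manner assimilation

The segment that alternates is /g/, which surfaces as [ɣ] when adjacent to /f/.
/g/ is a stop while /f/ is a fricative; the output [ɣ] is a fricative, matching the trigger — so the feature that spreads is manner.
Place and voice are unchanged, so the assimilation is partial, not total.
The other alternating form patterns the same way: /g/ → [ɣ] before /ð/ (stop → fricative, matching a fricative) — only manner changes, and always toward the following segment.
No alternation appears in [ʒəgɢʊɳə]: there the adjacent consonants already agree in manner (/g/ and /ɢ/ are both stops), so this form is consistent with the same rule.
The trigger is the following segment, so the direction is regressive (anticipatory).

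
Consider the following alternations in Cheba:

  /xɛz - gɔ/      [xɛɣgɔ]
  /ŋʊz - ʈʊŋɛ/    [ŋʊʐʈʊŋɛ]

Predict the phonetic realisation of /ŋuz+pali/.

[ŋuβpali]

The data show regressive place assimilation: /z/ → [ɣ] before /g/; /z/ → [ʐ] before /ʈ/. In each pair only place changes, matching the following consonant, while manner and voice stay constant.
The rule targets /z/ (voiced alveolar fricative), which sits before the trigger /p/ (bilabial).
A voiced bilabial fricative is [β], so the surface segment is [β].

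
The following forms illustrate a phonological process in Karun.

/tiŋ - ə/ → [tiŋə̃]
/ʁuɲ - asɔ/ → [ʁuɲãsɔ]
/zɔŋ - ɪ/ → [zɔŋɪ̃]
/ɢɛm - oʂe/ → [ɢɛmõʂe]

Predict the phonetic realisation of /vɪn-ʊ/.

[vɪnʊ̃]

The data show progressive nasality assimilation (vowel nasalisation): /ə/ → [ə̃] after /ŋ/; /a/ → [ã] after /ɲ/; /ɪ/ → [ɪ̃] after /ŋ/; /o/ → [õ] after /m/ — a vowel is nasalised by an immediately preceding nasal consonant.
The vowel /ʊ/ is adjacent to the preceding nasal /n/, so it acquires [+nasal] and surfaces as [ʊ̃].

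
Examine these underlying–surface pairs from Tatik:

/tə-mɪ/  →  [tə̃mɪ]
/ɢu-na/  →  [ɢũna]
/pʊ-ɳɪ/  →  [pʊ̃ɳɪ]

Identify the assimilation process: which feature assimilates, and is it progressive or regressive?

regressive nasality assimilation (vowel nasalisation)

The vowel /ə/ surfaces as nasalised [ə̃] next to the following nasal /m/ — it has acquired the [+nasal] feature of its neighbour.
The other forms show the same pattern: /u/ → [ũ] before /n/; /ʊ/ → [ʊ̃] before /ɳ/ — each time a vowel is nasalised next to a following nasal.
Because the conditioning nasal is to the right of the vowel that changes, the process is regressive (anticipatory).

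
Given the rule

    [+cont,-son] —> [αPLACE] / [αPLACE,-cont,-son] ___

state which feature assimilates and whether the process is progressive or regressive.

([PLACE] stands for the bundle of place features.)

The shared variable α links the value of the place features (abbreviated [PLACE]) on the target to the same value on the neighbouring segment, so place is the feature that assimilates.
The conditioning segment sits to the left of the focus bar, meaning the trigger precedes the segment that changes — progressive assimilation.

progressive place assimilation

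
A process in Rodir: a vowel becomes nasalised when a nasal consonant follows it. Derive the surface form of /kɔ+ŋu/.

[kɔ̃ŋu]

/ɔ/ sits next to the nasal /ŋ/ and is therefore nasalised to [ɔ̃].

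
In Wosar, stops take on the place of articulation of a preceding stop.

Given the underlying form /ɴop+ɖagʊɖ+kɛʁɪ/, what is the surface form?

[ɴopbagʊɖʈɛʁɪ]

The rule targets /ɖ/ (voiced retroflex stop), which sits after the trigger /p/ (bilabial).
A voiced bilabial stop is [b], so the surface segment is [b].
At the second juncture, /k/ likewise becomes [ʈ] adjacent to /ɖ/.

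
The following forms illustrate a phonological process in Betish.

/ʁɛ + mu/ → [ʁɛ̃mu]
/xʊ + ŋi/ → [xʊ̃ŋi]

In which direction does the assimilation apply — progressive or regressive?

The vowel /ɛ/ surfaces as nasalised [ɛ̃] next to the following nasal /m/ — it has acquired the [+nasal] feature of its neighbour.
The other form shows the same pattern: /ʊ/ → [ʊ̃] before /ŋ/ — each time a vowel is nasalised next to a following nasal.
Because the conditioning nasal is to the right of the vowel that changes, the process is regressive (anticipatory).

regressive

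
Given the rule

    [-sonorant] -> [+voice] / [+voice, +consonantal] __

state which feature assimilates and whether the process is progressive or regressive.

progressive voicing assimilation

The structural change is [+voice], and the conditioning segment [+voice, +consonantal] (a voiced consonant) is itself voiced, so the target comes to share the voicing of its neighbour — voicing assimilation.
Since the environment is written before the underscore, the trigger precedes the target; the direction is progressive.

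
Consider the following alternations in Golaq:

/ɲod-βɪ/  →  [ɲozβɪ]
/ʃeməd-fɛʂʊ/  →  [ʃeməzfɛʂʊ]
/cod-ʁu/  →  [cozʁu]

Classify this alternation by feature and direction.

Comparing underlying and surface forms, /d/ → [z] is the alternation; the neighbouring /β/ is constant.
The change stop → fricative matches the manner of the following /β/, identifying this as manner assimilation.
Place and voice are unchanged, so the assimilation is partial, not total.
The same holds elsewhere in the data: /d/ → [z] before /f/ (stop → fricative, matching a fricative); /d/ → [z] before /ʁ/ (stop → fricative, matching a fricative) — only manner changes, and always toward the following segment.
The trigger is the following segment, so the direction is regressive (anticipatory).

regressive manner assimilation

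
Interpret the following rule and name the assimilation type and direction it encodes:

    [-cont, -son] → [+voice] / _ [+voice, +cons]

The structural change is [+voice], and the conditioning segment [+voice, +cons] (a voiced consonant) is itself voiced, so the target comes to share the voicing of its neighbour — voicing assimilation.
The conditioning segment sits to the right of the focus bar, meaning the trigger follows the segment that changes — regressive assimilation.

regressive voicing assimilation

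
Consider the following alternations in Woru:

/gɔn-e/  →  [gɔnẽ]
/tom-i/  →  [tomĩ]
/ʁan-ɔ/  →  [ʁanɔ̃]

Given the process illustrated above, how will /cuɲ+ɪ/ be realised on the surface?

[cuɲɪ̃]

The data show progressive nasality assimilation (vowel nasalisation): /e/ → [ẽ] after /n/; /i/ → [ĩ] after /m/; /ɔ/ → [ɔ̃] after /n/ — a vowel is nasalised by an immediately preceding nasal consonant.
/ɪ/ sits next to the nasal /ɲ/ and is therefore nasalised to [ɪ̃].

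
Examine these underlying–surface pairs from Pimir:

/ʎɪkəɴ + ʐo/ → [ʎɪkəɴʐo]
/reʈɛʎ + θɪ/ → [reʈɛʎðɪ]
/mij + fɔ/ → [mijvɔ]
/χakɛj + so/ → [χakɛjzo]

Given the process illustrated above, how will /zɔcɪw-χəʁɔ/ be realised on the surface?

The data show progressive voicing assimilation: /θ/ → [ð] after /ʎ/; /f/ → [v] after /j/; /s/ → [z] after /j/. In each pair only voicing changes, matching the preceding consonant, while place and manner stay constant.
Nothing changes in [ʎɪkəɴʐo]: there the adjacent consonants already agree in voicing (/ʐ/ and /ɴ/ are both voiced), so this form is consistent with the same rule.
The rule targets /χ/ (voiceless uvular fricative), which sits after the trigger /w/ (voiced).
The voiced uvular fricative is [ʁ], so /χ/ → [ʁ].

[zɔcɪwʁəʁɔ]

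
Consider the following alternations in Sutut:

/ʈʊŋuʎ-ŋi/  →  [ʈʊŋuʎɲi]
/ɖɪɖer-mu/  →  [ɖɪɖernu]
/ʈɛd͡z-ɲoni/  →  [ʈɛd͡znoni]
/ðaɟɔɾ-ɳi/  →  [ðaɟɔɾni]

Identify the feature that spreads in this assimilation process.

place

Comparing underlying and surface forms, /ŋ/ → [ɲ] is the alternation; the neighbouring /ʎ/ is constant.
/ŋ/ is velar while /ʎ/ is palatal; the output [ɲ] is palatal, matching the trigger — so the feature that spreads is place.
Checking the remaining alternations: /m/ → [n] after /r/ (bilabial → alveolar, matching alveolar); /ɲ/ → [n] after /d͡z/ (palatal → alveolar, matching alveolar); /ɳ/ → [n] after /ɾ/ (retroflex → alveolar, matching alveolar) — only place changes, and always toward the preceding segment.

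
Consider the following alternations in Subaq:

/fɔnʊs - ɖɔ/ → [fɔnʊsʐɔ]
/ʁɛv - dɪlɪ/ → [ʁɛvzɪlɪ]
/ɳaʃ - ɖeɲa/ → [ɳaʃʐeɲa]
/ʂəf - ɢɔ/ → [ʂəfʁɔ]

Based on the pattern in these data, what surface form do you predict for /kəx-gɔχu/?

[kəxɣɔχu]

The data show progressive manner assimilation: /ɖ/ → [ʐ] after /s/; /d/ → [z] after /v/; /ɖ/ → [ʐ] after /ʃ/; /ɢ/ → [ʁ] after /f/. In each pair only manner changes, matching the preceding consonant, while place and voice stay constant.
/g/ is a voiced velar stop. The preceding trigger /x/ is a fricative, so /g/ must become a fricative as well.
A voiced velar fricative is [ɣ], so the surface segment is [ɣ].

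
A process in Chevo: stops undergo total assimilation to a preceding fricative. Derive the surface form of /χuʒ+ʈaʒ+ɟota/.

[χuʒʒaʒʒota]

/ʈ/ is the segment targeted by the rule; it sits immediately after /ʒ/, so it assimilates completely and surfaces as [ʒ].
At the second juncture, /ɟ/ likewise becomes [ʒ] adjacent to /ʒ/.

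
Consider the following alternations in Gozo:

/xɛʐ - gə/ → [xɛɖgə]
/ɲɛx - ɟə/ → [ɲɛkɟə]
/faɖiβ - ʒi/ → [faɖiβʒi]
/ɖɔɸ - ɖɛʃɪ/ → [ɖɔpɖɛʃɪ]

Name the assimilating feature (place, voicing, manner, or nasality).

manner

Comparing underlying and surface forms, /ʐ/ → [ɖ] is the alternation; the neighbouring /g/ is constant.
/ʐ/ is a fricative while /g/ is a stop; the output [ɖ] is a stop, matching the trigger — so the feature that spreads is manner.
Checking the remaining alternations: /x/ → [k] before /ɟ/ (fricative → stop, matching a stop); /ɸ/ → [p] before /ɖ/ (fricative → stop, matching a stop) — only manner changes, and always toward the following segment.
No alternation appears in [faɖiβʒi]: there the adjacent consonants already agree in manner (/β/ and /ʒ/ are both fricatives), so this form is consistent with the same rule.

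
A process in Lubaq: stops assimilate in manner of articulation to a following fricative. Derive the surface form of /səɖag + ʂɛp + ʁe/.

/g/ is a voiced velar stop. The following trigger /ʂ/ is a fricative, so /g/ must become a fricative as well.
The voiced velar fricative is [ɣ], so /g/ → [ɣ].
The same rule applies at the second boundary: /p/ → [ɸ] next to /ʁ/.

[səɖaɣʂɛɸʁe]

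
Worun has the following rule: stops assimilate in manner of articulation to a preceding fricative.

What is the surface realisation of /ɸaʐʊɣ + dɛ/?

/d/ is a voiced alveolar stop. The preceding trigger /ɣ/ is a fricative, so /d/ must become a fricative as well.
The voiced alveolar fricative is [z], so /d/ → [z].

[ɸaʐʊɣzɛ]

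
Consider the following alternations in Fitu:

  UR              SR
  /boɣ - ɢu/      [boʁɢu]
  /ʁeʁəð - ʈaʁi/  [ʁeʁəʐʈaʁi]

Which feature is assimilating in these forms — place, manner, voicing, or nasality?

Comparing underlying and surface forms, /ɣ/ → [ʁ] is the alternation; the neighbouring /ɢ/ is constant.
/ɣ/ is velar while /ɢ/ is uvular; the output [ʁ] is uvular, matching the trigger — so the feature that spreads is place.
Checking the remaining alternation: /ð/ → [ʐ] before /ʈ/ (dental → retroflex, matching retroflex) — only place changes, and always toward the following segment.

place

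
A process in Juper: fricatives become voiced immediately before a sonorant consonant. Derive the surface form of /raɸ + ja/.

[raβja]

The rule targets /ɸ/ (voiceless bilabial fricative), which sits before the trigger /j/ (voiced).
Changing only its voicing to voiced gives [β] — the voiced bilabial fricative.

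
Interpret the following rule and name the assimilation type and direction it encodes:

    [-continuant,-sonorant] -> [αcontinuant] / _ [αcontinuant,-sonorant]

regressive manner assimilation

The rule copies [continuant] (continuancy) from the environment onto the target stops; since [±continuant] encodes the stop/fricative manner contrast, the assimilating dimension is manner.
Since the environment is written after the underscore, the trigger follows the target; the direction is regressive.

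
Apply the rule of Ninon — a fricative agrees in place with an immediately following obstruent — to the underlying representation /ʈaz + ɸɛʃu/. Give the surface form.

The rule targets /z/ (voiced alveolar fricative), which sits before the trigger /ɸ/ (bilabial).
The voiced bilabial fricative is [β], so /z/ → [β].

[ʈaβɸɛʃu]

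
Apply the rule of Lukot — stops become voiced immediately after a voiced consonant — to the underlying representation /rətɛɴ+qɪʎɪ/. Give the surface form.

[rətɛɴɢɪʎɪ]

The rule targets /q/ (voiceless uvular stop), which sits after the trigger /ɴ/ (voiced).
A voiced uvular stop is [ɢ], so the surface segment is [ɢ].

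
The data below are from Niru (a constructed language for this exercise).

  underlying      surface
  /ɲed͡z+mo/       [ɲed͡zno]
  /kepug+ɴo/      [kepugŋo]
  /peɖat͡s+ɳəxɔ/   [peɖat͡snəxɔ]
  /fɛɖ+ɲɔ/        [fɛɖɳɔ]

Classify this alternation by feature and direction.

The segment that alternates is /m/, which surfaces as [n] when adjacent to /d͡z/.
/m/ is bilabial while /d͡z/ is alveolar; the output [n] is alveolar, matching the trigger — so the feature that spreads is place.
Manner and voice are unchanged, so the assimilation is partial, not total.
The other alternating forms pattern the same way: /ɴ/ → [ŋ] after /g/ (uvular → velar, matching velar); /ɳ/ → [n] after /t͡s/ (retroflex → alveolar, matching alveolar); /ɲ/ → [ɳ] after /ɖ/ (palatal → retroflex, matching retroflex) — only place changes, and always toward the preceding segment.
The trigger is the preceding segment, so the direction is progressive (perseverative).

progressive place assimilation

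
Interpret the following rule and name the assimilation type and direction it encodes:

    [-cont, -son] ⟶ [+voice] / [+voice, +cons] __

The target ([-cont, -son], stops) acquires [+voice] next to a voiced consonant ([+voice, +cons]) — it takes on the voicing of its neighbour, so the feature that spreads is voicing.
Since the environment is written before the underscore, the trigger precedes the target; the direction is progressive.

progressive voicing assimilation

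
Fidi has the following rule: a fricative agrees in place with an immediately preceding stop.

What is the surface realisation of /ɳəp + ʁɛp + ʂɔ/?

The rule targets /ʁ/ (voiced uvular fricative), which sits after the trigger /p/ (bilabial).
The voiced bilabial fricative is [β], so /ʁ/ → [β].
At the second juncture, /ʂ/ likewise becomes [ɸ] adjacent to /p/.

[ɳəpβɛpɸɔ]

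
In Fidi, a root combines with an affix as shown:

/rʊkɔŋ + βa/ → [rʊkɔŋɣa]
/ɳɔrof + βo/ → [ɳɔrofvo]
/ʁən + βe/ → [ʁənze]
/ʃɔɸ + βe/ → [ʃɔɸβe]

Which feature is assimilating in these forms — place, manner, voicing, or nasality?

Underlying /β/ is realised as [ɣ] next to /ŋ/; /ŋ/ itself does not change.
/β/ is bilabial while /ŋ/ is velar; the output [ɣ] is velar, matching the trigger — so the feature that spreads is place.
The same holds elsewhere in the data: /β/ → [v] after /f/ (bilabial → labiodental, matching labiodental); /β/ → [z] after /n/ (bilabial → alveolar, matching alveolar) — only place changes, and always toward the preceding segment.
Nothing changes in [ʃɔɸβe]: there the adjacent consonants already agree in place (/β/ and /ɸ/ are both bilabial), so this form is consistent with the same rule.

place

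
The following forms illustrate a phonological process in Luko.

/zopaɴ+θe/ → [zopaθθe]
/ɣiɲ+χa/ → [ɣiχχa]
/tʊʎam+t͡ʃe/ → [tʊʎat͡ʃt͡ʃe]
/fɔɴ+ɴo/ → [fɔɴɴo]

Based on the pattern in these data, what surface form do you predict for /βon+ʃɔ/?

The data show regressive total assimilation (/ɴ/ → [θ] before /θ/; /ɲ/ → [χ] before /χ/; /m/ → [t͡ʃ] before /t͡ʃ/): in every case the target segment becomes identical to its following neighbour, copying more than a single feature.
In [fɔɴɴo] the two consonants at the boundary are already identical (/ɴ/ + /ɴ/), so the rule applies vacuously and nothing changes.
/n/ is the segment targeted by the rule; it sits immediately before /ʃ/, so it assimilates completely and surfaces as [ʃ].

[βoʃʃɔ]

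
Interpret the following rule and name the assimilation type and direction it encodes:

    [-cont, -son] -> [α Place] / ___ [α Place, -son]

regressive place assimilation

The shared variable α links the value of the place features (abbreviated [Place]) on the target to the same value on the neighbouring segment, so place is the feature that assimilates.
Since the environment is written after the underscore, the trigger follows the target; the direction is regressive.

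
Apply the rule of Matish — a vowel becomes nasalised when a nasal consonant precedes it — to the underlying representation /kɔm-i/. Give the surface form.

/i/ sits next to the nasal /m/ and is therefore nasalised to [ĩ].

[kɔmĩ]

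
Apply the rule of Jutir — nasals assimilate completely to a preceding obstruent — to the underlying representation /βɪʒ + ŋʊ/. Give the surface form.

/ŋ/ is the segment targeted by the rule; it sits immediately after /ʒ/, so it assimilates completely and surfaces as [ʒ].

[βɪʒʒʊ]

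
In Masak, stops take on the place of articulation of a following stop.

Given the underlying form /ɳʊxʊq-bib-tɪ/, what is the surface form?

/q/ is a voiceless uvular stop. The following trigger /b/ is bilabial, so /q/ must become bilabial as well.
The voiceless bilabial stop is [p], so /q/ → [p].
At the second juncture, /b/ likewise becomes [d] adjacent to /t/.

[ɳʊxʊpbidtɪ]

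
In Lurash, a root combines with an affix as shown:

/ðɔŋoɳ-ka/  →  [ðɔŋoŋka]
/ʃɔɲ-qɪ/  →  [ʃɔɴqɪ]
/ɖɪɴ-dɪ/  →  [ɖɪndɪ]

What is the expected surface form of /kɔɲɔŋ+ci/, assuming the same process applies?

The data show regressive place assimilation: /ɳ/ → [ŋ] before /k/; /ɲ/ → [ɴ] before /q/; /ɴ/ → [n] before /d/. In each pair only place changes, matching the following consonant, while manner and voice stay constant.
/ŋ/ is a voiced velar nasal. The following trigger /c/ is palatal, so /ŋ/ must become palatal as well.
Changing only its place to palatal gives [ɲ] — the voiced palatal nasal.

[kɔɲɔɲci]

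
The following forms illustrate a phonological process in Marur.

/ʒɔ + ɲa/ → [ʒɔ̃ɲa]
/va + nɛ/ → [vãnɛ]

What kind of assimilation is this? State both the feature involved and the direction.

regressive nasality assimilation (vowel nasalisation)

The vowel /ɔ/ surfaces as nasalised [ɔ̃] next to the following nasal /ɲ/ — it has acquired the [+nasal] feature of its neighbour.
The other form shows the same pattern: /a/ → [ã] before /n/ — each time a vowel is nasalised next to a following nasal.
Because the conditioning nasal is to the right of the vowel that changes, the process is regressive (anticipatory).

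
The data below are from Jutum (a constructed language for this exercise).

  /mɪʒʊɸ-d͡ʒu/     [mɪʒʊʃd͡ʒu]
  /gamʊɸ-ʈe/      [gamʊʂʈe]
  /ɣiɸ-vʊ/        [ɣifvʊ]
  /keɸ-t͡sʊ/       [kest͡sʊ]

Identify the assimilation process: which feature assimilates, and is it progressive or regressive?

Comparing underlying and surface forms, /ɸ/ → [ʃ] is the alternation; the neighbouring /d͡ʒ/ is constant.
/ɸ/ is bilabial while /d͡ʒ/ is postalveolar; the output [ʃ] is postalveolar, matching the trigger — so the feature that spreads is place.
Manner and voice are unchanged, so the assimilation is partial, not total.
The other alternating forms pattern the same way: /ɸ/ → [ʂ] before /ʈ/ (bilabial → retroflex, matching retroflex); /ɸ/ → [f] before /v/ (bilabial → labiodental, matching labiodental); /ɸ/ → [s] before /t͡s/ (bilabial → alveolar, matching alveolar) — only place changes, and always toward the following segment.
The trigger is the following segment, so the direction is regressive (anticipatory).

regressive place assimilation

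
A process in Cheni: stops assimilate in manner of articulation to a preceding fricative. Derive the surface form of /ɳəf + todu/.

[ɳəfsodu]

The rule targets /t/ (voiceless alveolar stop), which sits after the trigger /f/ (fricative).
The voiceless alveolar fricative is [s], so /t/ → [s].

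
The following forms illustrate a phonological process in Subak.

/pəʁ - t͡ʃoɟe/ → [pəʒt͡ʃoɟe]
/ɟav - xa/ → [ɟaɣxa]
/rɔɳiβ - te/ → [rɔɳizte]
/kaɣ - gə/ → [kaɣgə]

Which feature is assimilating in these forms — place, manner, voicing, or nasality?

place

Underlying /ʁ/ is realised as [ʒ] next to /t͡ʃ/; /t͡ʃ/ itself does not change.
The change uvular → postalveolar matches the place of the following /t͡ʃ/, identifying this as place assimilation.
The other alternating forms pattern the same way: /v/ → [ɣ] before /x/ (labiodental → velar, matching velar); /β/ → [z] before /t/ (bilabial → alveolar, matching alveolar) — only place changes, and always toward the following segment.
No alternation appears in [kaɣgə]: there the adjacent consonants already agree in place (/ɣ/ and /g/ are both velar), so this form is consistent with the same rule.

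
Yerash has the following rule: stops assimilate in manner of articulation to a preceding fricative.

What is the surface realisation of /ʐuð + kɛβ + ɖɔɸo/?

[ʐuðxɛβʐɔɸo]

/k/ is a voiceless velar stop. The preceding trigger /ð/ is a fricative, so /k/ must become a fricative as well.
A voiceless velar fricative is [x], so the surface segment is [x].
At the second juncture, /ɖ/ likewise becomes [ʐ] adjacent to /β/.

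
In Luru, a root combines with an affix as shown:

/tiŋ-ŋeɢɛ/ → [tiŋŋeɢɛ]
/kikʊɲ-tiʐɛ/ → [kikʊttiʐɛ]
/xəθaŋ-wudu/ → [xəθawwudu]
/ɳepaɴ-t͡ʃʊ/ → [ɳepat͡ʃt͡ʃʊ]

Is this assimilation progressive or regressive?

Underlying /ɲ/ is realised as [t] next to /t/; /t/ itself does not change.
The output [t] is identical to the trigger /t/ — every feature (place, manner, voicing) has been copied — so this is total assimilation.
The remaining alternations confirm this: /ŋ/ → [w] before /w/; /ɴ/ → [t͡ʃ] before /t͡ʃ/ — in each case the output is a copy of the following consonant.
In [tiŋŋeɢɛ] the two consonants at the boundary are already identical (/ŋ/ + /ŋ/), so the rule applies vacuously and nothing changes.
Since the segment that changes precedes the conditioning segment, the assimilation is regressive.

regressive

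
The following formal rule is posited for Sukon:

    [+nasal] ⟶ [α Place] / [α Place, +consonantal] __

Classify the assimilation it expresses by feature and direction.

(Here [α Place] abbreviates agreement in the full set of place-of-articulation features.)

progressive place assimilation

The shared variable α links the value of the place features (abbreviated [Place]) on the target to the same value on the neighbouring segment, so place is the feature that assimilates.
The conditioning segment sits to the left of the focus bar, meaning the trigger precedes the segment that changes — progressive assimilation.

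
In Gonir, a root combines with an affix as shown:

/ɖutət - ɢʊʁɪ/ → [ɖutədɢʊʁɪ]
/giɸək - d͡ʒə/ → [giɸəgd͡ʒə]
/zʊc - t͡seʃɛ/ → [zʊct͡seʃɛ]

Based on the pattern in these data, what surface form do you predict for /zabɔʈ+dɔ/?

[zabɔɖdɔ]

The data show regressive voicing assimilation: /t/ → [d] before /ɢ/; /k/ → [g] before /d͡ʒ/. In each pair only voicing changes, matching the following consonant, while place and manner stay constant.
Nothing changes in [zʊct͡seʃɛ]: there the adjacent consonants already agree in voicing (/c/ and /t͡s/ are both voiceless), so this form is consistent with the same rule.
/ʈ/ is a voiceless retroflex stop. The following trigger /d/ is voiced, so /ʈ/ must become voiced as well.
Changing only its voicing to voiced gives [ɖ] — the voiced retroflex stop.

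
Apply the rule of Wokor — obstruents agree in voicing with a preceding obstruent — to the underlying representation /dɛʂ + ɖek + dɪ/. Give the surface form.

/ɖ/ is a voiced retroflex stop. The preceding trigger /ʂ/ is voiceless, so /ɖ/ must become voiceless as well.
A voiceless retroflex stop is [ʈ], so the surface segment is [ʈ].
At the second juncture, /d/ likewise becomes [t] adjacent to /k/.

[dɛʂʈektɪ]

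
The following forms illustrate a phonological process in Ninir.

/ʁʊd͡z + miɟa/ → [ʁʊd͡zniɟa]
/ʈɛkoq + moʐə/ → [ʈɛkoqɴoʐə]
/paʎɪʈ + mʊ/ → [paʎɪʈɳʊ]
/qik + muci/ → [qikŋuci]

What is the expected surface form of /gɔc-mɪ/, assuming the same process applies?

The data show progressive place assimilation: /m/ → [n] after /d͡z/; /m/ → [ɴ] after /q/; /m/ → [ɳ] after /ʈ/; /m/ → [ŋ] after /k/. In each pair only place changes, matching the preceding consonant, while manner and voice stay constant.
/m/ is a voiced bilabial nasal. The preceding trigger /c/ is palatal, so /m/ must become palatal as well.
Changing only its place to palatal gives [ɲ] — the voiced palatal nasal.

[gɔcɲɪ]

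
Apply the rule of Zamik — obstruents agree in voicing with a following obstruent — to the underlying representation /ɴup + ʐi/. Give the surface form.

The rule targets /p/ (voiceless bilabial stop), which sits before the trigger /ʐ/ (voiced).
Changing only its voicing to voiced gives [b] — the voiced bilabial stop.

[ɴubʐi]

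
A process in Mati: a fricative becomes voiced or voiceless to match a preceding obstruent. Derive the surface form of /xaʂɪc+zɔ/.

[xaʂɪcsɔ]

The rule targets /z/ (voiced alveolar fricative), which sits after the trigger /c/ (voiceless).
A voiceless alveolar fricative is [s], so the surface segment is [s].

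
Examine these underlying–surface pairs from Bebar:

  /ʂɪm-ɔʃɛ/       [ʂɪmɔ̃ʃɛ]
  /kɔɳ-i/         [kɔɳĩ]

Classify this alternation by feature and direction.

progressive nasality assimilation (vowel nasalisation)

The vowel /ɔ/ surfaces as nasalised [ɔ̃] next to the preceding nasal /m/ — it has acquired the [+nasal] feature of its neighbour.
Likewise in the remaining data: /i/ → [ĩ] after /ɳ/ — each time a vowel is nasalised next to a preceding nasal.
Because the conditioning nasal is to the left of the vowel that changes, the process is progressive (perseverative).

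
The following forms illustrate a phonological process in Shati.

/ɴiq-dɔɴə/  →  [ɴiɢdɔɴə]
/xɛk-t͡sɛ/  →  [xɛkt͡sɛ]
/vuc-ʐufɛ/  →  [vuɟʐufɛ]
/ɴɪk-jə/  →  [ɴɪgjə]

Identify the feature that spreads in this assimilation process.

voicing

The segment that alternates is /q/, which surfaces as [ɢ] when adjacent to /d/.
The change voiceless → voiced matches the voicing of the following /d/, identifying this as voicing assimilation.
The same holds elsewhere in the data: /c/ → [ɟ] before /ʐ/ (voiceless → voiced, matching voiced); /k/ → [g] before /j/ (voiceless → voiced, matching voiced) — only voicing changes, and always toward the following segment.
No alternation appears in [xɛkt͡sɛ]: there the adjacent consonants already agree in voicing (/k/ and /t͡s/ are both voiceless), so this form is consistent with the same rule.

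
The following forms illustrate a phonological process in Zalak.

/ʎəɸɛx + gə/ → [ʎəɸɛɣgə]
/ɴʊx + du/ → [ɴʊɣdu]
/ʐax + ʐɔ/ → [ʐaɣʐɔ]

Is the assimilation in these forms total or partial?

partial assimilation

Underlying /x/ is realised as [ɣ] next to /g/; /g/ itself does not change.
/x/ is voiceless while /g/ is voiced; the output [ɣ] is voiced, matching the trigger — so the feature that spreads is voicing.
Place and manner are unchanged, so the assimilation is partial, not total.
Checking the remaining alternations: /x/ → [ɣ] before /d/ (voiceless → voiced, matching voiced); /x/ → [ɣ] before /ʐ/ (voiceless → voiced, matching voiced) — only voicing changes, and always toward the following segment.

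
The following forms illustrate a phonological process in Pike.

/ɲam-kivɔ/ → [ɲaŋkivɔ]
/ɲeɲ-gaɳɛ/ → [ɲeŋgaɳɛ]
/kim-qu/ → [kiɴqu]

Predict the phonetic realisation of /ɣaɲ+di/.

The data show regressive place assimilation: /m/ → [ŋ] before /k/; /ɲ/ → [ŋ] before /g/; /m/ → [ɴ] before /q/. In each pair only place changes, matching the following consonant, while manner and voice stay constant.
/ɲ/ is a voiced palatal nasal. The following trigger /d/ is alveolar, so /ɲ/ must become alveolar as well.
Changing only its place to alveolar gives [n] — the voiced alveolar nasal.

[ɣandi]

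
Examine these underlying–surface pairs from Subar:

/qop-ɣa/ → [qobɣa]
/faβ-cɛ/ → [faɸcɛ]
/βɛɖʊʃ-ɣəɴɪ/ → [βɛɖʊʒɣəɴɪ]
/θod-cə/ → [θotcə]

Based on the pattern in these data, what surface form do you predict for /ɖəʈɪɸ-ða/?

[ɖəʈɪβða]

The data show regressive voicing assimilation: /p/ → [b] before /ɣ/; /β/ → [ɸ] before /c/; /ʃ/ → [ʒ] before /ɣ/; /d/ → [t] before /c/. In each pair only voicing changes, matching the following consonant, while place and manner stay constant.
/ɸ/ is a voiceless bilabial fricative. The following trigger /ð/ is voiced, so /ɸ/ must become voiced as well.
A voiced bilabial fricative is [β], so the surface segment is [β].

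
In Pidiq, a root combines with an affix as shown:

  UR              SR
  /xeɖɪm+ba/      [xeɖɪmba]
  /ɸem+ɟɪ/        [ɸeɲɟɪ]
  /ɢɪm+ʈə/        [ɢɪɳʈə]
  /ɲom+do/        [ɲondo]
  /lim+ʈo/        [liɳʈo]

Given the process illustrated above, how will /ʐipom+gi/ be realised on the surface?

The data show regressive place assimilation: /m/ → [ɲ] before /ɟ/; /m/ → [ɳ] before /ʈ/; /m/ → [n] before /d/. In each pair only place changes, matching the following consonant, while manner and voice stay constant.
No alternation appears in [xeɖɪmba]: there the adjacent consonants already agree in place (/m/ and /b/ are both bilabial), so this form is consistent with the same rule.
/m/ is a voiced bilabial nasal. The following trigger /g/ is velar, so /m/ must become velar as well.
The voiced velar nasal is [ŋ], so /m/ → [ŋ].

[ʐipoŋgi]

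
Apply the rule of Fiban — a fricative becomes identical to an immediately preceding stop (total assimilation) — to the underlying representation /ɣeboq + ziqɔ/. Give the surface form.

/z/ is the segment targeted by the rule; it sits immediately after /q/, so it assimilates completely and surfaces as [q].

[ɣeboqqiqɔ]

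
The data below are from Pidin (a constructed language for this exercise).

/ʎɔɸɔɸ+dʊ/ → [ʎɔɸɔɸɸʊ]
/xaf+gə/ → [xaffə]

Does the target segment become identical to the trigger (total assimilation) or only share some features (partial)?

total assimilation

Underlying /d/ is realised as [ɸ] next to /ɸ/; /ɸ/ itself does not change.
The output [ɸ] is identical to the trigger /ɸ/ — every feature (place, manner, voicing) has been copied — so this is total assimilation.
The remaining alternation confirms this: /g/ → [f] after /f/ — in each case the output is a copy of the preceding consonant.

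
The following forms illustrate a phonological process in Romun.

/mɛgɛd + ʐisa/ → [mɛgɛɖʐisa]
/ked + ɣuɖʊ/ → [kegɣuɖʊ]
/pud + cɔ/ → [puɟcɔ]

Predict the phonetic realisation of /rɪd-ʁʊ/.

[rɪɢʁʊ]

The data show regressive place assimilation: /d/ → [ɖ] before /ʐ/; /d/ → [g] before /ɣ/; /d/ → [ɟ] before /c/. In each pair only place changes, matching the following consonant, while manner and voice stay constant.
/d/ is a voiced alveolar stop. The following trigger /ʁ/ is uvular, so /d/ must become uvular as well.
A voiced uvular stop is [ɢ], so the surface segment is [ɢ].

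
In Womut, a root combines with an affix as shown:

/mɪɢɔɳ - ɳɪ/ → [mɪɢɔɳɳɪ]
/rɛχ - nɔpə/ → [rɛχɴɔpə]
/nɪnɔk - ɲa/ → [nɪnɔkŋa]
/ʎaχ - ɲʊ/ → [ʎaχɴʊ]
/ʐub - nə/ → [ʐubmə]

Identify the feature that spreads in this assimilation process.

place

Underlying /n/ is realised as [ɴ] next to /χ/; /χ/ itself does not change.
/n/ is alveolar while /χ/ is uvular; the output [ɴ] is uvular, matching the trigger — so the feature that spreads is place.
Checking the remaining alternations: /ɲ/ → [ŋ] after /k/ (palatal → velar, matching velar); /ɲ/ → [ɴ] after /χ/ (palatal → uvular, matching uvular); /n/ → [m] after /b/ (alveolar → bilabial, matching bilabial) — only place changes, and always toward the preceding segment.
No alternation appears in [mɪɢɔɳɳɪ]: there the adjacent consonants already agree in place (/ɳ/ and /ɳ/ are both retroflex), so this form is consistent with the same rule.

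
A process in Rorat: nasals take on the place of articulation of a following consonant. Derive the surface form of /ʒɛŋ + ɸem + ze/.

[ʒɛmɸenze]

The rule targets /ŋ/ (voiced velar nasal), which sits before the trigger /ɸ/ (bilabial).
The voiced bilabial nasal is [m], so /ŋ/ → [m].
The same rule applies at the second boundary: /m/ → [n] next to /z/.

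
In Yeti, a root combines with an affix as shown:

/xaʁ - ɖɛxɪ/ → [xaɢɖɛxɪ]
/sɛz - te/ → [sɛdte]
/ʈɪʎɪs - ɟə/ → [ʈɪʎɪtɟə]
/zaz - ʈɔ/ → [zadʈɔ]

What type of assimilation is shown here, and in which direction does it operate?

regressive manner assimilation

Underlying /ʁ/ is realised as [ɢ] next to /ɖ/; /ɖ/ itself does not change.
The change fricative → stop matches the manner of the following /ɖ/, identifying this as manner assimilation.
Place and voice are unchanged, so the assimilation is partial, not total.
Checking the remaining alternations: /z/ → [d] before /t/ (fricative → stop, matching a stop); /s/ → [t] before /ɟ/ (fricative → stop, matching a stop); /z/ → [d] before /ʈ/ (fricative → stop, matching a stop) — only manner changes, and always toward the following segment.
The trigger is the following segment, so the direction is regressive (anticipatory).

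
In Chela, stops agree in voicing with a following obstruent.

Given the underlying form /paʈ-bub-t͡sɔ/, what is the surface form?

/ʈ/ is a voiceless retroflex stop. The following trigger /b/ is voiced, so /ʈ/ must become voiced as well.
A voiced retroflex stop is [ɖ], so the surface segment is [ɖ].
The same rule applies at the second boundary: /b/ → [p] next to /t͡s/.

[paɖbupt͡sɔ]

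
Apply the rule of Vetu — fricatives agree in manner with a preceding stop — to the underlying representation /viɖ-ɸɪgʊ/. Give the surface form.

[viɖpɪgʊ]

/ɸ/ is a voiceless bilabial fricative. The preceding trigger /ɖ/ is a stop, so /ɸ/ must become a stop as well.
Changing only its manner to stop gives [p] — the voiceless bilabial stop.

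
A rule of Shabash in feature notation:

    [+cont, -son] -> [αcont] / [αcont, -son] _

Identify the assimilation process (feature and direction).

The shared variable α links the value of [cont] on the target to that of the neighbouring obstruent. [cont] distinguishes stops from fricatives — a manner-of-articulation feature — so this is manner assimilation.
Since the environment is written before the underscore, the trigger precedes the target; the direction is progressive.

progressive manner assimilation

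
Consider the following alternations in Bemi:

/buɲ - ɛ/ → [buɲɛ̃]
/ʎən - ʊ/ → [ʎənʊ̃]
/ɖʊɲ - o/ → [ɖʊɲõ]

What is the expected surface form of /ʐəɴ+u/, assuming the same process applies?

The data show progressive nasality assimilation (vowel nasalisation): /ɛ/ → [ɛ̃] after /ɲ/; /ʊ/ → [ʊ̃] after /n/; /o/ → [õ] after /ɲ/ — a vowel is nasalised by an immediately preceding nasal consonant.
The vowel /u/ is adjacent to the preceding nasal /ɴ/, so it acquires [+nasal] and surfaces as [ũ].

[ʐəɴũ]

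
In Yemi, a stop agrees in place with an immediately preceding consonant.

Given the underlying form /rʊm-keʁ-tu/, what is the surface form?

[rʊmpeʁqu]

The rule targets /k/ (voiceless velar stop), which sits after the trigger /m/ (bilabial).
A voiceless bilabial stop is [p], so the surface segment is [p].
At the second juncture, /t/ likewise becomes [q] adjacent to /ʁ/.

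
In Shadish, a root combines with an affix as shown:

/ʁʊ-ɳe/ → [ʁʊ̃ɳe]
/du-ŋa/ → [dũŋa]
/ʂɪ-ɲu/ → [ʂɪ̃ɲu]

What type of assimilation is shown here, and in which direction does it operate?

The vowel /ʊ/ surfaces as nasalised [ʊ̃] next to the following nasal /ɳ/ — it has acquired the [+nasal] feature of its neighbour.
The other forms show the same pattern: /u/ → [ũ] before /ŋ/; /ɪ/ → [ɪ̃] before /ɲ/ — each time a vowel is nasalised next to a following nasal.
Because the conditioning nasal is to the right of the vowel that changes, the process is regressive (anticipatory).

regressive nasality assimilation (vowel nasalisation)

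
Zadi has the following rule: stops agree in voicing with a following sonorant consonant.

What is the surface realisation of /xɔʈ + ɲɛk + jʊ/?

[xɔɖɲɛgjʊ]

/ʈ/ is a voiceless retroflex stop. The following trigger /ɲ/ is voiced, so /ʈ/ must become voiced as well.
Changing only its voicing to voiced gives [ɖ] — the voiced retroflex stop.
The same rule applies at the second boundary: /k/ → [g] next to /j/.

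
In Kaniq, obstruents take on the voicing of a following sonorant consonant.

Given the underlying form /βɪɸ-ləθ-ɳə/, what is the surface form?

[βɪβləðɳə]

The rule targets /ɸ/ (voiceless bilabial fricative), which sits before the trigger /l/ (voiced).
The voiced bilabial fricative is [β], so /ɸ/ → [β].
The same rule applies at the second boundary: /θ/ → [ð] next to /ɳ/.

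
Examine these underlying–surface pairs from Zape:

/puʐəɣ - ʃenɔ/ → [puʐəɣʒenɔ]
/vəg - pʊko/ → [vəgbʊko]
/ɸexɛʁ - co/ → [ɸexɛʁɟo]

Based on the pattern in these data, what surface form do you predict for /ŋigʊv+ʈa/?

[ŋigʊvɖa]

The data show progressive voicing assimilation: /ʃ/ → [ʒ] after /ɣ/; /p/ → [b] after /g/; /c/ → [ɟ] after /ʁ/. In each pair only voicing changes, matching the preceding consonant, while place and manner stay constant.
/ʈ/ is a voiceless retroflex stop. The preceding trigger /v/ is voiced, so /ʈ/ must become voiced as well.
A voiced retroflex stop is [ɖ], so the surface segment is [ɖ].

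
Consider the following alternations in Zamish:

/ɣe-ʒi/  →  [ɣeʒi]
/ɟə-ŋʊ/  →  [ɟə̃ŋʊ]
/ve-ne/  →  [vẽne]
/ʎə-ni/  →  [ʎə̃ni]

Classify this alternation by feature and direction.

The vowel /ə/ surfaces as nasalised [ə̃] next to the following nasal /ŋ/ — it has acquired the [+nasal] feature of its neighbour.
Likewise in the remaining data: /e/ → [ẽ] before /n/; /ə/ → [ə̃] before /n/ — each time a vowel is nasalised next to a following nasal.
No change occurs in [ɣeʒi] because the vowel at the boundary is adjacent to an oral consonant, not a nasal (/e/ next to /ʒ/).
Because the conditioning nasal is to the right of the vowel that changes, the process is regressive (anticipatory).

regressive nasality assimilation (vowel nasalisation)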